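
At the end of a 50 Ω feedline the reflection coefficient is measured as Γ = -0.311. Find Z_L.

Z_L = Z_0·(1 + Γ)/(1 − Γ) = 50·(0.689)/(1.31)

Z_L ≈ 26.3 Ω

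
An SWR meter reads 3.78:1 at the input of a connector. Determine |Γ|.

|Γ| ≈ 0.582

|Γ| = (S − 1)/(S + 1) = (3.78 − 1)/(3.78 + 1) = 2.78/4.78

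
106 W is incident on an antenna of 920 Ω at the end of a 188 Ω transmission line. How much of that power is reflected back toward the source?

Γ = (920 − 188)/(920 + 188) = 0.661
|Γ|² = 0.436
P_refl = |Γ|²·P_inc = 46.3 W, P_del = (1 − |Γ|²)·P_inc = 59.7 W

P_reflected ≈ 46.3 W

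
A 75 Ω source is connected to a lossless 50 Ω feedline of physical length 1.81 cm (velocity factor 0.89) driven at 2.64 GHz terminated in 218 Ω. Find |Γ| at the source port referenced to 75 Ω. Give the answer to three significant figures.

|Γ| ≈ 0.709

λ = v/f = 0.89·c / 2.64 GHz = 0.101 m
βl = 2π·l/λ = 2π × 0.179 = 64.4°
tan(βl) = 2.09
Z_in = Z_0·(Z_L + jZ_0·tanβl)/(Z_0 + jZ_L·tanβl) = 13.9 − j22.4 Ω
Γ_s = (Z_in − Z_s)/(Z_in + Z_s) = (-61.1 − j22.4)/(88.9 − j22.4), |Γ_s| = 0.709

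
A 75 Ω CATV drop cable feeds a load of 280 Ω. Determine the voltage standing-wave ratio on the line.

VSWR ≈ 3.73

For a purely resistive load, VSWR = R_L/Z_0 or Z_0/R_L (whichever > 1) = 280/75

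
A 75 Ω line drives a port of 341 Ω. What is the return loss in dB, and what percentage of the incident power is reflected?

Γ = (341 − 75)/(341 + 75) = 0.639
RL = −20·log₁₀(0.639) = 3.88 dB
P_refl/P_inc = |Γ|² = 0.409

RL ≈ 3.88 dB; 40.9% of incident power reflected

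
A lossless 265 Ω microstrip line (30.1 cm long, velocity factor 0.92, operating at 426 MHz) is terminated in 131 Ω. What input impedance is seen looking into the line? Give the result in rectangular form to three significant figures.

Z_in ≈ 136 − j44.7 Ω

λ = v/f = 0.92·c / 426 MHz = 0.648 m
βl = 2π·l/λ = 2π × 0.465 = 167°
tan(βl) = tan(167°) = -0.226
Z_in = Z_0·(Z_L + jZ_0·tanβl)/(Z_0 + jZ_L·tanβl)
     = 265·(131 − j60)/(265 − j29.6)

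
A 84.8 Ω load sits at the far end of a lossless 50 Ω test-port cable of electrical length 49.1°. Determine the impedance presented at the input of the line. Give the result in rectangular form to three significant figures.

Z_in ≈ 40.9 − j22.4 Ω

tan(βl) = tan(49.1°) = 1.15
Z_in = Z_0·(Z_L + jZ_0·tanβl)/(Z_0 + jZ_L·tanβl)
     = 50·(84.8 + j57.7)/(50 + j97.9)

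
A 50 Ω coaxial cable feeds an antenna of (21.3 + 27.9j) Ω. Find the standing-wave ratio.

Γ = (Z_L − Z_0)/(Z_L + Z_0) = (-28.7 + j27.9)/(71.3 + j27.9)
|Γ| = 40/76.6 = 0.523
VSWR = (1 + |Γ|)/(1 − |Γ|) = 1.52/0.477

VSWR ≈ 3.19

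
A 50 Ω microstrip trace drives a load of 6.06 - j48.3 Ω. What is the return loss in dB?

Γ = (-43.94 − j48.3)/(56.06 − j48.3), |Γ| = 0.882
RL = −20·log₁₀|Γ| = −20·log₁₀(0.882)

RL ≈ 1.09 dB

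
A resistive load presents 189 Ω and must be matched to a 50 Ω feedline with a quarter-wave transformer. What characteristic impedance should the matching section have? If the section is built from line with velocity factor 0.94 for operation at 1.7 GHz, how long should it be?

Z_qwt = √(Z_0·R_L) = √(50 × 189) = √9450
λ = 0.94·c/f = 0.166 m, so l = λ/4 = 0.0415 m

Z_qwt ≈ 97.2 Ω; length ≈ 4.15 cm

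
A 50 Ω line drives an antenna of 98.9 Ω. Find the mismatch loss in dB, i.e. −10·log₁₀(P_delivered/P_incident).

mismatch loss ≈ 0.496 dB

Γ = (98.9 − 50)/(98.9 + 50) = 0.328
|Γ|² = 0.108, so P_del/P_inc = 1 − |Γ|² = 0.892
ML = −10·log₁₀(1 − |Γ|²)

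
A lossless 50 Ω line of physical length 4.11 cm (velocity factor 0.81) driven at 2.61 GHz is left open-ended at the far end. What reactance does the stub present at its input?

λ = v/f = 0.81·c / 2.61 GHz = 0.0931 m
βl = 2π·l/λ = 2π × 0.441 = 159°
tan(βl) = -0.385
For an open-ended stub, Z_in = −jZ_0·cot(βl) = −jZ_0/tan(βl)

X_in ≈ 130 Ω (inductive)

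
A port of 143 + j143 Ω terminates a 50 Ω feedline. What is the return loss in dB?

RL ≈ 2.97 dB

Γ = (93 + j143)/(193 + j143), |Γ| = 0.71
RL = −20·log₁₀|Γ| = −20·log₁₀(0.71)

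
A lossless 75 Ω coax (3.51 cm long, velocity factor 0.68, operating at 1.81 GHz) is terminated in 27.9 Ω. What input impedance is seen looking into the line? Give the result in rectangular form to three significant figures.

Z_in ≈ 107 − j86.5 Ω

λ = v/f = 0.68·c / 1.81 GHz = 0.113 m
βl = 2π·l/λ = 2π × 0.311 = 112°
tan(βl) = tan(112°) = -2.46
Z_in = Z_0·(Z_L + jZ_0·tanβl)/(Z_0 + jZ_L·tanβl)
     = 75·(27.9 − j185)/(75 − j68.7)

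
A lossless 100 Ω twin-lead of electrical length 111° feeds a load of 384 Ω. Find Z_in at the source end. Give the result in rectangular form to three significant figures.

Z_in ≈ 29.6 + j35.4 Ω

tan(βl) = tan(111°) = -2.61
Z_in = Z_0·(Z_L + jZ_0·tanβl)/(Z_0 + jZ_L·tanβl)
     = 100·(384 − j261)/(100 − j1000)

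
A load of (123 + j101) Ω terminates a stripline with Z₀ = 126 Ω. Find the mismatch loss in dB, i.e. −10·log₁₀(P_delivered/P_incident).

Γ = (-3 + j101)/(249 + j101), |Γ| = 0.376
|Γ|² = 0.141, so P_del/P_inc = 1 − |Γ|² = 0.859
ML = −10·log₁₀(1 − |Γ|²)

mismatch loss ≈ 0.662 dB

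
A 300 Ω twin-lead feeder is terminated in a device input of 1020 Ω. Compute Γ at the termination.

Γ = 0.545

Γ = (Z_L − Z_0)/(Z_L + Z_0) = (1020 − 300)/(1020 + 300) = 720/1320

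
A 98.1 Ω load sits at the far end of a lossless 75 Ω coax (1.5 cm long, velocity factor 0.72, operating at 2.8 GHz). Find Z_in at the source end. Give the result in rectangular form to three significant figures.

Z_in ≈ 60.3 − j10.5 Ω

λ = v/f = 0.72·c / 2.8 GHz = 0.0771 m
βl = 2π·l/λ = 2π × 0.194 = 70°
tan(βl) = tan(70°) = 2.75
Z_in = Z_0·(Z_L + jZ_0·tanβl)/(Z_0 + jZ_L·tanβl)
     = 75·(98.1 + j206)/(75 + j270)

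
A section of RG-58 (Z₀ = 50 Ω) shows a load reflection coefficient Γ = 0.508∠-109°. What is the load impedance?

Z_L = Z_0·(1 + Γ)/(1 − Γ) = 50·(0.835 − j0.48)/(1.17 + j0.48)

Z_L ≈ 23.3 − j30.2 Ω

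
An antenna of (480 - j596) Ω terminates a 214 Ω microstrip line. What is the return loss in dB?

RL ≈ 2.93 dB

Γ = (266 − j596)/(694 − j596), |Γ| = 0.713
RL = −20·log₁₀|Γ| = −20·log₁₀(0.713)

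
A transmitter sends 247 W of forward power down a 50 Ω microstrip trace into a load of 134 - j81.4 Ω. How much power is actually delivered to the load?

P_delivered ≈ 164 W

|Γ| = |(84 − j81.4)/(184 − j81.4)| = 0.581
|Γ|² = 0.338
P_refl = |Γ|²·P_inc = 83.5 W, P_del = (1 − |Γ|²)·P_inc = 164 W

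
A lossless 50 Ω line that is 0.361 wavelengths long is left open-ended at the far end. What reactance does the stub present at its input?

βl = 2π × 0.361 = 130°
tan(βl) = -1.19
For an open-ended stub, Z_in = −jZ_0·cot(βl) = −jZ_0/tan(βl)

X_in ≈ 41.9 Ω (inductive)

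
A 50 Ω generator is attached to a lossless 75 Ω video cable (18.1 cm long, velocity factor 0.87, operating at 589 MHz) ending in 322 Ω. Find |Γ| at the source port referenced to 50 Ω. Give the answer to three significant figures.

λ = v/f = 0.87·c / 589 MHz = 0.443 m
βl = 2π·l/λ = 2π × 0.408 = 147°
tan(βl) = -0.648
Z_in = Z_0·(Z_L + jZ_0·tanβl)/(Z_0 + jZ_L·tanβl) = 52.3 + j96.9 Ω
Γ_s = (Z_in − Z_s)/(Z_in + Z_s) = (2.29 + j96.9)/(102 + j96.9), |Γ_s| = 0.688

|Γ| ≈ 0.688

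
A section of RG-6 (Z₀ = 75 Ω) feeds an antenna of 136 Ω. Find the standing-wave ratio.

Γ = (136 − 75)/(136 + 75) = 0.289
VSWR = (1 + 0.289)/(1 − 0.289)

VSWR ≈ 1.81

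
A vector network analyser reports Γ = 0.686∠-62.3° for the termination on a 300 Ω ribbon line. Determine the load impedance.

Z_L ≈ 191 − j438 Ω

Z_L = Z_0·(1 + Γ)/(1 − Γ) = 300·(1.32 − j0.607)/(0.681 + j0.607)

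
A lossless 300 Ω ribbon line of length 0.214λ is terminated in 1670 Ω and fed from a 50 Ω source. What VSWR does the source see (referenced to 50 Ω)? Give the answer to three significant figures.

VSWR ≈ 3.28

βl = 2π × 0.214 = 77°
tan(βl) = 4.35
Z_in = Z_0·(Z_L + jZ_0·tanβl)/(Z_0 + jZ_L·tanβl) = 56.6 − j66.7 Ω
Γ_s = (Z_in − Z_s)/(Z_in + Z_s) = (6.65 − j66.7)/(107 − j66.7), |Γ_s| = 0.533
VSWR = (1 + |Γ_s|)/(1 − |Γ_s|)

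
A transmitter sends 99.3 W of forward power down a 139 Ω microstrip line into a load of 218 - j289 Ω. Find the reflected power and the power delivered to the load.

|Γ| = |(79 − j289)/(357 − j289)| = 0.652
|Γ|² = 0.425
P_refl = |Γ|²·P_inc = 42.2 W, P_del = (1 − |Γ|²)·P_inc = 57.1 W

P_reflected ≈ 42.2 W; P_delivered ≈ 57.1 W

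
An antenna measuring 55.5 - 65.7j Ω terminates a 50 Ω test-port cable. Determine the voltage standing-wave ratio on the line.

Γ = (Z_L − Z_0)/(Z_L + Z_0) = (5.5 − j65.7)/(105.5 − j65.7)
|Γ| = 65.9/124 = 0.53
VSWR = (1 + |Γ|)/(1 − |Γ|) = 1.53/0.47

VSWR ≈ 3.26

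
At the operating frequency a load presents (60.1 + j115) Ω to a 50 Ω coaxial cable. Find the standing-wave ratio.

VSWR ≈ 6.28

Γ = (Z_L − Z_0)/(Z_L + Z_0) = (10.1 + j115)/(110.1 + j115)
|Γ| = 115/159 = 0.725
VSWR = (1 + |Γ|)/(1 − |Γ|) = 1.73/0.275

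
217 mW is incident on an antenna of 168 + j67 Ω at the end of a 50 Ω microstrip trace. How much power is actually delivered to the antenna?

|Γ| = |(118 + j67)/(218 + j67)| = 0.595
|Γ|² = 0.354
P_refl = |Γ|²·P_inc = 76.8 mW, P_del = (1 − |Γ|²)·P_inc = 140 mW

P_delivered ≈ 140 mW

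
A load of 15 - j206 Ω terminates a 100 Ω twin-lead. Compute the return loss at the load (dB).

RL ≈ 0.495 dB

Γ = (-85 − j206)/(115 − j206), |Γ| = 0.945
RL = −20·log₁₀|Γ| = −20·log₁₀(0.945)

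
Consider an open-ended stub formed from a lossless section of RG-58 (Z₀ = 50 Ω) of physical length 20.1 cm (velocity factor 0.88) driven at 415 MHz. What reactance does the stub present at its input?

λ = v/f = 0.88·c / 415 MHz = 0.636 m
βl = 2π·l/λ = 2π × 0.316 = 114°
tan(βl) = -2.27
For an open-ended stub, Z_in = −jZ_0·cot(βl) = −jZ_0/tan(βl)

X_in ≈ 22 Ω (inductive)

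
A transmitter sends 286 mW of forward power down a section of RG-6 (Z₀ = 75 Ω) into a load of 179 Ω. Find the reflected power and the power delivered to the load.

P_reflected ≈ 47.9 mW; P_delivered ≈ 238 mW

Γ = (179 − 75)/(179 + 75) = 0.409
|Γ|² = 0.168
P_refl = |Γ|²·P_inc = 47.9 mW, P_del = (1 − |Γ|²)·P_inc = 238 mW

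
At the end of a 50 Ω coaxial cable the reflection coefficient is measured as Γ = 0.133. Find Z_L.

Z_L ≈ 65.3 Ω

Z_L = Z_0·(1 + Γ)/(1 − Γ) = 50·(1.13)/(0.867)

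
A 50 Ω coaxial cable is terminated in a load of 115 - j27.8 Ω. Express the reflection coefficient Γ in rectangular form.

Γ ≈ 0.411 − j0.0993

Γ = (Z_L − Z_0)/(Z_L + Z_0) = (65 − j27.8)/(165 − j27.8)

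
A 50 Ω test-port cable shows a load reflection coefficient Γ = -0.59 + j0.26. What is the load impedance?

Z_L = Z_0·(1 + Γ)/(1 − Γ) = 50·(0.41 + j0.26)/(1.59 − j0.26)

Z_L ≈ 11.3 + j10 Ω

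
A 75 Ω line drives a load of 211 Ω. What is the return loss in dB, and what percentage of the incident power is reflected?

RL ≈ 6.46 dB; 22.6% of incident power reflected

Γ = (211 − 75)/(211 + 75) = 0.476
RL = −20·log₁₀(0.476) = 6.46 dB
P_refl/P_inc = |Γ|² = 0.226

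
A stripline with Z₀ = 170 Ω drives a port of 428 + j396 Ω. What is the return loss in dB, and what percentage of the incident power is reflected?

RL ≈ 3.62 dB; 43.4% of incident power reflected

Γ = (258 + j396)/(598 + j396), |Γ| = 0.659
RL = −20·log₁₀(0.659) = 3.62 dB
P_refl/P_inc = |Γ|² = 0.434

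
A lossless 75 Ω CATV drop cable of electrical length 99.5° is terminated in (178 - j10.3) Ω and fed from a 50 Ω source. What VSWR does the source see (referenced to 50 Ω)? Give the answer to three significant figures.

tan(βl) = -5.98
Z_in = Z_0·(Z_L + jZ_0·tanβl)/(Z_0 + jZ_L·tanβl) = 32.5 + j12.1 Ω
Γ_s = (Z_in − Z_s)/(Z_in + Z_s) = (-17.5 + j12.1)/(82.5 + j12.1), |Γ_s| = 0.256
VSWR = (1 + |Γ_s|)/(1 − |Γ_s|)

VSWR ≈ 1.69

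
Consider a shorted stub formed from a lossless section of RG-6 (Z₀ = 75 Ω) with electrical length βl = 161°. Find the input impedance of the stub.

tan(βl) = -0.344
For a shorted stub, Z_in = jZ_0·tan(βl)

Z_in ≈ −j25.8 Ω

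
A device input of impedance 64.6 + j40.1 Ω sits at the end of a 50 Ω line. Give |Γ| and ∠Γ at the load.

Γ = (Z_L − Z_0)/(Z_L + Z_0) = (14.6 + j40.1)/(114.6 + j40.1)
|Γ| = 42.7/121 = 0.351

Γ ≈ 0.351 ∠ 50.7°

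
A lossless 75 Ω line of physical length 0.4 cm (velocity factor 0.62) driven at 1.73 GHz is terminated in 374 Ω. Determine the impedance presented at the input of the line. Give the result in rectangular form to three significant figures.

λ = v/f = 0.62·c / 1.73 GHz = 0.108 m
βl = 2π·l/λ = 2π × 0.0372 = 13.4°
tan(βl) = tan(13.4°) = 0.238
Z_in = Z_0·(Z_L + jZ_0·tanβl)/(Z_0 + jZ_L·tanβl)
     = 75·(374 + j17.9)/(75 + j89.1)

Z_in ≈ 164 − j177 Ω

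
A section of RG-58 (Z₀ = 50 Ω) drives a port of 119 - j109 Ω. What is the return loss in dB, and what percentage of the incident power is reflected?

Γ = (69 − j109)/(169 − j109), |Γ| = 0.641
RL = −20·log₁₀(0.641) = 3.86 dB
P_refl/P_inc = |Γ|² = 0.412

RL ≈ 3.86 dB; 41.2% of incident power reflected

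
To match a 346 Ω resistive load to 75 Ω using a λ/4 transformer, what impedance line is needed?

Z_qwt = √(Z_0·R_L) = √(75 × 346) = √25950

Z_qwt ≈ 161 Ω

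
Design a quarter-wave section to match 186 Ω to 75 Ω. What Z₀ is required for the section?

Z_qwt = √(Z_0·R_L) = √(75 × 186) = √13950

Z_qwt ≈ 118 Ω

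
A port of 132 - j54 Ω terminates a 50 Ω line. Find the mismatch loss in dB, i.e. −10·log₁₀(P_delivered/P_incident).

Γ = (82 − j54)/(182 − j54), |Γ| = 0.517
|Γ|² = 0.267, so P_del/P_inc = 1 − |Γ|² = 0.733
ML = −10·log₁₀(1 − |Γ|²)

mismatch loss ≈ 1.35 dB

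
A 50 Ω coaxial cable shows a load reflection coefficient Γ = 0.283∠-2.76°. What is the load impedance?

Z_L = Z_0·(1 + Γ)/(1 − Γ) = 50·(1.28 − j0.0136)/(0.717 + j0.0136)

Z_L ≈ 89.4 − j2.65 Ω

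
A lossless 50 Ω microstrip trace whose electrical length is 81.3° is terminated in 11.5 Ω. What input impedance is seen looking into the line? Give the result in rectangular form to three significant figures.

Z_in ≈ 154 + j95 Ω

tan(βl) = tan(81.3°) = 6.54
Z_in = Z_0·(Z_L + jZ_0·tanβl)/(Z_0 + jZ_L·tanβl)
     = 50·(11.5 + j327)/(50 + j75.2)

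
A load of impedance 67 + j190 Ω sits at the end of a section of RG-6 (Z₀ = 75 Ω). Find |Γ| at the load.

Γ = (Z_L − Z_0)/(Z_L + Z_0) = (-8 + j190)/(142 + j190)
|Γ| = 190/237

|Γ| ≈ 0.802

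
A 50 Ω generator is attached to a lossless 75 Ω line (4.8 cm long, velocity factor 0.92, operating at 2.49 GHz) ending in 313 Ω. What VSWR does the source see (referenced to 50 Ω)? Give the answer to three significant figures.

VSWR ≈ 5.7

λ = v/f = 0.92·c / 2.49 GHz = 0.111 m
βl = 2π·l/λ = 2π × 0.433 = 156°
tan(βl) = -0.447
Z_in = Z_0·(Z_L + jZ_0·tanβl)/(Z_0 + jZ_L·tanβl) = 83.7 + j123 Ω
Γ_s = (Z_in − Z_s)/(Z_in + Z_s) = (33.7 + j123)/(134 + j123), |Γ_s| = 0.701
VSWR = (1 + |Γ_s|)/(1 − |Γ_s|)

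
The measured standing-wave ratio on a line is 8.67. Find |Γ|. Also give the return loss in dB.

|Γ| = (S − 1)/(S + 1) = (8.67 − 1)/(8.67 + 1) = 7.67/9.67
RL = −20·log₁₀|Γ| = −20·log₁₀(0.793)

|Γ| ≈ 0.793; return loss ≈ 2.01 dB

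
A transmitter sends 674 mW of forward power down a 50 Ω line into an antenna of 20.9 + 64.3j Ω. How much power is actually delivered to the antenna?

P_delivered ≈ 308 mW

|Γ| = |(-29.1 + j64.3)/(70.9 + j64.3)| = 0.737
|Γ|² = 0.544
P_refl = |Γ|²·P_inc = 366 mW, P_del = (1 − |Γ|²)·P_inc = 308 mW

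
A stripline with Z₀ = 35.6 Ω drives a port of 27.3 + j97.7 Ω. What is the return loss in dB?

RL ≈ 1.47 dB

Γ = (-8.3 + j97.7)/(62.9 + j97.7), |Γ| = 0.844
RL = −20·log₁₀|Γ| = −20·log₁₀(0.844)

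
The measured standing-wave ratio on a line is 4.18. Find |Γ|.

|Γ| ≈ 0.614

|Γ| = (S − 1)/(S + 1) = (4.18 − 1)/(4.18 + 1) = 3.18/5.18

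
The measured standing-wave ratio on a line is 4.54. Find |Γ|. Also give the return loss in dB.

|Γ| = (S − 1)/(S + 1) = (4.54 − 1)/(4.54 + 1) = 3.54/5.54
RL = −20·log₁₀|Γ| = −20·log₁₀(0.639)

|Γ| ≈ 0.639; return loss ≈ 3.89 dB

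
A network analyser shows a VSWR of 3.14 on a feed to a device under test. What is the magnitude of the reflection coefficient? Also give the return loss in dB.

|Γ| = (S − 1)/(S + 1) = (3.14 − 1)/(3.14 + 1) = 2.14/4.14
RL = −20·log₁₀|Γ| = −20·log₁₀(0.517)

|Γ| ≈ 0.517; return loss ≈ 5.73 dB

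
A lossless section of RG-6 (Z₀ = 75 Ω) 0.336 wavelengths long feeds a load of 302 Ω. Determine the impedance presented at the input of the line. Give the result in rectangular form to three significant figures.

Z_in ≈ 24.8 + j41.3 Ω

βl = 2π × 0.336 = 121°
tan(βl) = tan(121°) = -1.67
Z_in = Z_0·(Z_L + jZ_0·tanβl)/(Z_0 + jZ_L·tanβl)
     = 75·(302 − j125)/(75 − j503)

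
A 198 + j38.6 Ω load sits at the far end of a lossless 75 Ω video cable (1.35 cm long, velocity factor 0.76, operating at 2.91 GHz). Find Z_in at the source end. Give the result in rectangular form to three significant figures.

Z_in ≈ 36.4 − j39.6 Ω

λ = v/f = 0.76·c / 2.91 GHz = 0.0784 m
βl = 2π·l/λ = 2π × 0.172 = 62°
tan(βl) = tan(62°) = 1.88
Z_in = Z_0·(Z_L + jZ_0·tanβl)/(Z_0 + jZ_L·tanβl)
     = 75·(198 + j180)/(2.32 + j373)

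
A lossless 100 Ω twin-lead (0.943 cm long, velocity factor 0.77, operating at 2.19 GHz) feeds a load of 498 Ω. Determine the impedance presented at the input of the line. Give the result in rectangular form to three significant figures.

Z_in ≈ 64.2 − j138 Ω

λ = v/f = 0.77·c / 2.19 GHz = 0.105 m
βl = 2π·l/λ = 2π × 0.0894 = 32.2°
tan(βl) = tan(32.2°) = 0.629
Z_in = Z_0·(Z_L + jZ_0·tanβl)/(Z_0 + jZ_L·tanβl)
     = 100·(498 + j62.9)/(100 + j313)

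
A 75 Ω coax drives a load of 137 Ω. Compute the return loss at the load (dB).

RL ≈ 10.7 dB

Γ = (137 − 75)/(137 + 75) = 0.292
RL = −20·log₁₀|Γ| = −20·log₁₀(0.292)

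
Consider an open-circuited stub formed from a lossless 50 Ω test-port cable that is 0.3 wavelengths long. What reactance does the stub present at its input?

X_in ≈ 16.2 Ω (inductive)

βl = 2π × 0.3 = 108°
tan(βl) = -3.08
For an open-circuited stub, Z_in = −jZ_0·cot(βl) = −jZ_0/tan(βl)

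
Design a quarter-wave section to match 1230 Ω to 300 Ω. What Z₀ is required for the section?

Z_qwt ≈ 607 Ω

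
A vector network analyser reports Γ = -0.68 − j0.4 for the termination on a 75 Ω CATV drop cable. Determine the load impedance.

Z_L ≈ 9.5 − j20.1 Ω

Z_L = Z_0·(1 + Γ)/(1 − Γ) = 75·(0.32 − j0.4)/(1.68 + j0.4)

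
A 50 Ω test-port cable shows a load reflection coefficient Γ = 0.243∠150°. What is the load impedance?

Z_L ≈ 31.8 + j8.21 Ω

Z_L = Z_0·(1 + Γ)/(1 − Γ) = 50·(0.79 + j0.121)/(1.21 − j0.121)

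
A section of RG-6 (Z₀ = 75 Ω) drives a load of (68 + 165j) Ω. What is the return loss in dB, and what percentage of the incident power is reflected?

Γ = (-7 + j165)/(143 + j165), |Γ| = 0.756
RL = −20·log₁₀(0.756) = 2.43 dB
P_refl/P_inc = |Γ|² = 0.572

RL ≈ 2.43 dB; 57.2% of incident power reflected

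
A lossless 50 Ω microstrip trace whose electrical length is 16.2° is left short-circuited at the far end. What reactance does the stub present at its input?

tan(βl) = 0.291
For a short-circuited stub, Z_in = jZ_0·tan(βl)

X_in ≈ 14.5 Ω (inductive)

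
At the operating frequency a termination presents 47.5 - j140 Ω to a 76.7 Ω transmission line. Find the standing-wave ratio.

Γ = (Z_L − Z_0)/(Z_L + Z_0) = (-29.2 − j140)/(124.2 − j140)
|Γ| = 143/187 = 0.764
VSWR = (1 + |Γ|)/(1 − |Γ|) = 1.76/0.236

VSWR ≈ 7.48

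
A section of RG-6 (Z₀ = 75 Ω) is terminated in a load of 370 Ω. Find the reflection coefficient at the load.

Γ = 0.663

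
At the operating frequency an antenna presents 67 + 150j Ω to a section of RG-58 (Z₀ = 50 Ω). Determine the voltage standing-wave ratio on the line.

VSWR ≈ 8.69

Γ = (Z_L − Z_0)/(Z_L + Z_0) = (17 + j150)/(117 + j150)
|Γ| = 151/190 = 0.794
VSWR = (1 + |Γ|)/(1 − |Γ|) = 1.79/0.206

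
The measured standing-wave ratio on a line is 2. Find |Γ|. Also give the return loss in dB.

|Γ| ≈ 0.333; return loss ≈ 9.54 dB

|Γ| = (S − 1)/(S + 1) = (2 − 1)/(2 + 1) = 1/3
RL = −20·log₁₀|Γ| = −20·log₁₀(0.333)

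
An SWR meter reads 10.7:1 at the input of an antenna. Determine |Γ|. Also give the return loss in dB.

|Γ| = (S − 1)/(S + 1) = (10.7 − 1)/(10.7 + 1) = 9.7/11.7
RL = −20·log₁₀|Γ| = −20·log₁₀(0.829)

|Γ| ≈ 0.829; return loss ≈ 1.63 dB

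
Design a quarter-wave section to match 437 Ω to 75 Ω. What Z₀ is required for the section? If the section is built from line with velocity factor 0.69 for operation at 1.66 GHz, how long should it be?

Z_qwt ≈ 181 Ω; length ≈ 3.12 cm

Z_qwt = √(Z_0·R_L) = √(75 × 437) = √32780
λ = 0.69·c/f = 0.125 m, so l = λ/4 = 0.0312 m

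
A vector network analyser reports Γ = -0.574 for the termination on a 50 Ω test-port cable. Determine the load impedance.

Z_L ≈ 13.5 Ω

Z_L = Z_0·(1 + Γ)/(1 − Γ) = 50·(0.426)/(1.57)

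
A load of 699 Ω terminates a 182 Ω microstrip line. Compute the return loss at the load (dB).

RL ≈ 4.63 dB

Γ = (699 − 182)/(699 + 182) = 0.587
RL = −20·log₁₀|Γ| = −20·log₁₀(0.587)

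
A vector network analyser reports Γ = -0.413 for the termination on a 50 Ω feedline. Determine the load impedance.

Z_L ≈ 20.8 Ω

Z_L = Z_0·(1 + Γ)/(1 − Γ) = 50·(0.587)/(1.41)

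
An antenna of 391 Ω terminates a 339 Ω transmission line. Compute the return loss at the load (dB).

RL ≈ 22.9 dB

Γ = (391 − 339)/(391 + 339) = 0.0712
RL = −20·log₁₀|Γ| = −20·log₁₀(0.0712)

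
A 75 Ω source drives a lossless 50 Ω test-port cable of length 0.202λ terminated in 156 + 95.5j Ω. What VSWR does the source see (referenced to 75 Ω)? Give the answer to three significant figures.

VSWR ≈ 5.9

βl = 2π × 0.202 = 72.7°
tan(βl) = 3.21
Z_in = Z_0·(Z_L + jZ_0·tanβl)/(Z_0 + jZ_L·tanβl) = 13.9 − j22.7 Ω
Γ_s = (Z_in − Z_s)/(Z_in + Z_s) = (-61.1 − j22.7)/(88.9 − j22.7), |Γ_s| = 0.71
VSWR = (1 + |Γ_s|)/(1 − |Γ_s|)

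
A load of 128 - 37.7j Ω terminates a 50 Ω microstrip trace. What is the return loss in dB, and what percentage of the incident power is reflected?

Γ = (78 − j37.7)/(178 − j37.7), |Γ| = 0.476
RL = −20·log₁₀(0.476) = 6.45 dB
P_refl/P_inc = |Γ|² = 0.227

RL ≈ 6.45 dB; 22.7% of incident power reflected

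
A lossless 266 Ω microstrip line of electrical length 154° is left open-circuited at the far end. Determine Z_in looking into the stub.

Z_in ≈ +j545 Ω

tan(βl) = -0.488
For an open-circuited stub, Z_in = −jZ_0·cot(βl) = −jZ_0/tan(βl)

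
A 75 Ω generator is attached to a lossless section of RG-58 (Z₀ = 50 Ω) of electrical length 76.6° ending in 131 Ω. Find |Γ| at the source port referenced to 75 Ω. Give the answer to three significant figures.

|Γ| ≈ 0.585

tan(βl) = 4.2
Z_in = Z_0·(Z_L + jZ_0·tanβl)/(Z_0 + jZ_L·tanβl) = 20 − j10.1 Ω
Γ_s = (Z_in − Z_s)/(Z_in + Z_s) = (-55 − j10.1)/(95 − j10.1), |Γ_s| = 0.585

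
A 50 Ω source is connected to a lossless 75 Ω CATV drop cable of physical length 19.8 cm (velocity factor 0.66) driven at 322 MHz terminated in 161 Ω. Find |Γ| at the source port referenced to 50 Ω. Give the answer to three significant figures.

λ = v/f = 0.66·c / 322 MHz = 0.615 m
βl = 2π·l/λ = 2π × 0.322 = 116°
tan(βl) = -2.06
Z_in = Z_0·(Z_L + jZ_0·tanβl)/(Z_0 + jZ_L·tanβl) = 41.1 + j27.1 Ω
Γ_s = (Z_in − Z_s)/(Z_in + Z_s) = (-8.92 + j27.1)/(91.1 + j27.1), |Γ_s| = 0.301

|Γ| ≈ 0.301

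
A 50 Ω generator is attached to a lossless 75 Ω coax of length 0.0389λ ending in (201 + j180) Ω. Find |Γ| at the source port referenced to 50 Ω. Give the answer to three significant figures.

βl = 2π × 0.0389 = 14°
tan(βl) = 0.249
Z_in = Z_0·(Z_L + jZ_0·tanβl)/(Z_0 + jZ_L·tanβl) = 351 − j89.8 Ω
Γ_s = (Z_in − Z_s)/(Z_in + Z_s) = (301 − j89.8)/(401 − j89.8), |Γ_s| = 0.764

|Γ| ≈ 0.764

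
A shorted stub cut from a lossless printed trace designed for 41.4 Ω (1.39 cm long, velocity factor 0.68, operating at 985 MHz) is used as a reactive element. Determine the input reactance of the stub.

X_in ≈ 18.6 Ω (inductive)

λ = v/f = 0.68·c / 985 MHz = 0.207 m
βl = 2π·l/λ = 2π × 0.0671 = 24.2°
tan(βl) = 0.449
For a shorted stub, Z_in = jZ_0·tan(βl)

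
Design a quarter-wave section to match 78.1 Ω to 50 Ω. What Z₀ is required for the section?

Z_qwt ≈ 62.5 Ω

Z_qwt = √(Z_0·R_L) = √(50 × 78.1) = √3905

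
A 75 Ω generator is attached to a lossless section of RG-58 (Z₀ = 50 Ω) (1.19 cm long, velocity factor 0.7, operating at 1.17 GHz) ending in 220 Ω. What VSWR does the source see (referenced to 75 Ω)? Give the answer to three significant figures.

VSWR ≈ 3.56

λ = v/f = 0.7·c / 1.17 GHz = 0.179 m
βl = 2π·l/λ = 2π × 0.0663 = 23.9°
tan(βl) = 0.442
Z_in = Z_0·(Z_L + jZ_0·tanβl)/(Z_0 + jZ_L·tanβl) = 54.9 − j84.8 Ω
Γ_s = (Z_in − Z_s)/(Z_in + Z_s) = (-20.1 − j84.8)/(130 − j84.8), |Γ_s| = 0.562
VSWR = (1 + |Γ_s|)/(1 − |Γ_s|)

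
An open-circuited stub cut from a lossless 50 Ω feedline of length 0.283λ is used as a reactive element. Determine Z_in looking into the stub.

Z_in ≈ +j10.5 Ω

βl = 2π × 0.283 = 102°
tan(βl) = -4.75
For an open-circuited stub, Z_in = −jZ_0·cot(βl) = −jZ_0/tan(βl)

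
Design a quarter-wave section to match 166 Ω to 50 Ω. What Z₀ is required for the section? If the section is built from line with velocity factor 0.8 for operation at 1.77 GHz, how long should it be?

Z_qwt = √(Z_0·R_L) = √(50 × 166) = √8300
λ = 0.8·c/f = 0.136 m, so l = λ/4 = 0.0339 m

Z_qwt ≈ 91.1 Ω; length ≈ 3.39 cm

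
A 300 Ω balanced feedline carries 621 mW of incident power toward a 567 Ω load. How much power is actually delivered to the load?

Γ = (567 − 300)/(567 + 300) = 0.308
|Γ|² = 0.0948
P_refl = |Γ|²·P_inc = 58.9 mW, P_del = (1 − |Γ|²)·P_inc = 562 mW

P_delivered ≈ 562 mW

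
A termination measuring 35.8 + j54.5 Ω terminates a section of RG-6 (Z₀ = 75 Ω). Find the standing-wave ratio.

Γ = (Z_L − Z_0)/(Z_L + Z_0) = (-39.2 + j54.5)/(110.8 + j54.5)
|Γ| = 67.1/123 = 0.544
VSWR = (1 + |Γ|)/(1 − |Γ|) = 1.54/0.456

VSWR ≈ 3.38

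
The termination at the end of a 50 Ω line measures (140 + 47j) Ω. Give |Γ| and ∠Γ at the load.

Γ ≈ 0.519 ∠ 13.7°

Γ = (Z_L − Z_0)/(Z_L + Z_0) = (90 + j47)/(190 + j47)
|Γ| = 102/196 = 0.519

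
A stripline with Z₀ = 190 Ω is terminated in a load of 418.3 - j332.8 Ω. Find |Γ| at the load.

Γ = (Z_L − Z_0)/(Z_L + Z_0) = (228.3 − j332.8)/(608.3 − j332.8)
|Γ| = 404/693

|Γ| ≈ 0.582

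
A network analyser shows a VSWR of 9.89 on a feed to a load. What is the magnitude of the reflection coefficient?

|Γ| ≈ 0.816

|Γ| = (S − 1)/(S + 1) = (9.89 − 1)/(9.89 + 1) = 8.89/10.9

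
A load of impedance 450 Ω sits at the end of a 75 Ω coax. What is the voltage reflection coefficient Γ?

Γ = 0.714

Γ = (Z_L − Z_0)/(Z_L + Z_0) = (450 − 75)/(450 + 75) = 375/525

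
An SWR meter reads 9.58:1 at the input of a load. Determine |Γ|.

|Γ| = (S − 1)/(S + 1) = (9.58 − 1)/(9.58 + 1) = 8.58/10.6

|Γ| ≈ 0.811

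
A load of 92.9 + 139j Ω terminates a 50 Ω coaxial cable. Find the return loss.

RL ≈ 2.74 dB

Γ = (42.9 + j139)/(142.9 + j139), |Γ| = 0.73
RL = −20·log₁₀|Γ| = −20·log₁₀(0.73)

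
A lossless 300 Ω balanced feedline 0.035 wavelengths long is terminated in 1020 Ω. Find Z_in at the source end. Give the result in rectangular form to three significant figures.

Z_in ≈ 679 − j449 Ω

βl = 2π × 0.035 = 12.6°
tan(βl) = tan(12.6°) = 0.224
Z_in = Z_0·(Z_L + jZ_0·tanβl)/(Z_0 + jZ_L·tanβl)
     = 300·(1020 + j67.1)/(300 + j228)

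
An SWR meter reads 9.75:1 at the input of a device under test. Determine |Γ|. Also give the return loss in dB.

|Γ| = (S − 1)/(S + 1) = (9.75 − 1)/(9.75 + 1) = 8.75/10.8
RL = −20·log₁₀|Γ| = −20·log₁₀(0.814)

|Γ| ≈ 0.814; return loss ≈ 1.79 dB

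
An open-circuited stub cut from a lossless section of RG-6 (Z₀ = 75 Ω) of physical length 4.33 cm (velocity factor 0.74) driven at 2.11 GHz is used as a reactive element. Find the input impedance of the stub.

λ = v/f = 0.74·c / 2.11 GHz = 0.105 m
βl = 2π·l/λ = 2π × 0.412 = 148°
tan(βl) = -0.621
For an open-circuited stub, Z_in = −jZ_0·cot(βl) = −jZ_0/tan(βl)

Z_in ≈ +j121 Ω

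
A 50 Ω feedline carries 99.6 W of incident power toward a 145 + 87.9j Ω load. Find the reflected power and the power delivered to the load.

|Γ| = |(95 + j87.9)/(195 + j87.9)| = 0.605
|Γ|² = 0.366
P_refl = |Γ|²·P_inc = 36.5 W, P_del = (1 − |Γ|²)·P_inc = 63.1 W

P_reflected ≈ 36.5 W; P_delivered ≈ 63.1 W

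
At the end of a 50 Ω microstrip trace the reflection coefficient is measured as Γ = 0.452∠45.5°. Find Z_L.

Z_L = Z_0·(1 + Γ)/(1 − Γ) = 50·(1.32 + j0.322)/(0.683 − j0.322)

Z_L ≈ 69.7 + j56.5 Ω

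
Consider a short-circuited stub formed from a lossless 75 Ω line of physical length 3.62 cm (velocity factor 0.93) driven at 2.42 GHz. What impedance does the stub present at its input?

λ = v/f = 0.93·c / 2.42 GHz = 0.115 m
βl = 2π·l/λ = 2π × 0.314 = 113°
tan(βl) = -2.35
For a short-circuited stub, Z_in = jZ_0·tan(βl)

Z_in ≈ −j176 Ω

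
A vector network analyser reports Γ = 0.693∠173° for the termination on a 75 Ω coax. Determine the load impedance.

Z_L ≈ 13.6 + j4.44 Ω

Z_L = Z_0·(1 + Γ)/(1 − Γ) = 75·(0.312 + j0.0845)/(1.69 − j0.0845)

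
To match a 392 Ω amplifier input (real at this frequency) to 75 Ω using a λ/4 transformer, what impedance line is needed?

Z_qwt ≈ 171 Ω

Z_qwt = √(Z_0·R_L) = √(75 × 392) = √29400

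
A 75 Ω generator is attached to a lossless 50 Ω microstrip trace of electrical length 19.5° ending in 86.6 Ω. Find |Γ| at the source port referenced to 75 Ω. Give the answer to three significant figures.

tan(βl) = 0.354
Z_in = Z_0·(Z_L + jZ_0·tanβl)/(Z_0 + jZ_L·tanβl) = 70.8 − j25.7 Ω
Γ_s = (Z_in − Z_s)/(Z_in + Z_s) = (-4.18 − j25.7)/(146 − j25.7), |Γ_s| = 0.176

|Γ| ≈ 0.176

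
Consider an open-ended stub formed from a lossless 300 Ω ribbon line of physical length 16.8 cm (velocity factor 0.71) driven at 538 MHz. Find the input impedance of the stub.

Z_in ≈ +j583 Ω

λ = v/f = 0.71·c / 538 MHz = 0.396 m
βl = 2π·l/λ = 2π × 0.424 = 153°
tan(βl) = -0.515
For an open-ended stub, Z_in = −jZ_0·cot(βl) = −jZ_0/tan(βl)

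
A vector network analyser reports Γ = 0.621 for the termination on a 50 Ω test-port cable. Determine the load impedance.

Z_L = Z_0·(1 + Γ)/(1 − Γ) = 50·(1.62)/(0.379)

Z_L ≈ 214 Ω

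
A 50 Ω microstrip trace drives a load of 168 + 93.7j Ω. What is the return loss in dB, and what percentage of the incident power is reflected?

RL ≈ 3.94 dB; 40.3% of incident power reflected

Γ = (118 + j93.7)/(218 + j93.7), |Γ| = 0.635
RL = −20·log₁₀(0.635) = 3.94 dB
P_refl/P_inc = |Γ|² = 0.403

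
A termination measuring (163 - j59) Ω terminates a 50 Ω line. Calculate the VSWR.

VSWR ≈ 3.73

Γ = (Z_L − Z_0)/(Z_L + Z_0) = (113 − j59)/(213 − j59)
|Γ| = 127/221 = 0.577
VSWR = (1 + |Γ|)/(1 − |Γ|) = 1.58/0.423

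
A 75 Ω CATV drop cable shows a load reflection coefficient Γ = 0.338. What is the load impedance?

Z_L ≈ 152 Ω

Z_L = Z_0·(1 + Γ)/(1 − Γ) = 75·(1.34)/(0.662)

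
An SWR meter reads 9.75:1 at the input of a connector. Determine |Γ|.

|Γ| ≈ 0.814

|Γ| = (S − 1)/(S + 1) = (9.75 − 1)/(9.75 + 1) = 8.75/10.8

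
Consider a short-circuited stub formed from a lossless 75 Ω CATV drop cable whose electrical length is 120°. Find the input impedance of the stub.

tan(βl) = -1.73
For a short-circuited stub, Z_in = jZ_0·tan(βl)

Z_in ≈ −j130 Ω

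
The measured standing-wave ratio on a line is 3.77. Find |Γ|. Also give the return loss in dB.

|Γ| ≈ 0.581; return loss ≈ 4.72 dB

|Γ| = (S − 1)/(S + 1) = (3.77 − 1)/(3.77 + 1) = 2.77/4.77
RL = −20·log₁₀|Γ| = −20·log₁₀(0.581)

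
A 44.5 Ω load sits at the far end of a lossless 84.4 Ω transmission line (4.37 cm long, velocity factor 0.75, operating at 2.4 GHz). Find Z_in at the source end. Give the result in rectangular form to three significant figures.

λ = v/f = 0.75·c / 2.4 GHz = 0.0938 m
βl = 2π·l/λ = 2π × 0.466 = 168°
tan(βl) = tan(168°) = -0.216
Z_in = Z_0·(Z_L + jZ_0·tanβl)/(Z_0 + jZ_L·tanβl)
     = 84.4·(44.5 − j18.2)/(84.4 − j9.61)

Z_in ≈ 46 − j13 Ω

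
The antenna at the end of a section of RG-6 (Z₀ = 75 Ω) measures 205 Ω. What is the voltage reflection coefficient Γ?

Γ = (Z_L − Z_0)/(Z_L + Z_0) = (205 − 75)/(205 + 75) = 130/280

Γ = 0.464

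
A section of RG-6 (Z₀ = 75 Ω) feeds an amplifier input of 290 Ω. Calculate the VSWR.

For a purely resistive load, VSWR = R_L/Z_0 or Z_0/R_L (whichever > 1) = 290/75

VSWR ≈ 3.87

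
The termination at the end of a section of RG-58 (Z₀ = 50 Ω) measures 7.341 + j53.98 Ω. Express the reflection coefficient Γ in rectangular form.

Γ ≈ 0.0754 + j0.87

Γ = (Z_L − Z_0)/(Z_L + Z_0) = (-42.66 + j53.98)/(57.34 + j53.98)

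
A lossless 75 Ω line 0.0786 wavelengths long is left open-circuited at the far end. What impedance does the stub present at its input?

Z_in ≈ −j139 Ω

βl = 2π × 0.0786 = 28.3°
tan(βl) = 0.538
For an open-circuited stub, Z_in = −jZ_0·cot(βl) = −jZ_0/tan(βl)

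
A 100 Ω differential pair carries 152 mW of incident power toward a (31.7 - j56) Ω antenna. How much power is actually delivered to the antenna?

P_delivered ≈ 94.1 mW

|Γ| = |(-68.3 − j56)/(131.7 − j56)| = 0.617
|Γ|² = 0.381
P_refl = |Γ|²·P_inc = 57.9 mW, P_del = (1 − |Γ|²)·P_inc = 94.1 mW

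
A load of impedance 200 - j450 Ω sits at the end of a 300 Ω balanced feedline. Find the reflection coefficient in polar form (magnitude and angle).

Γ = (Z_L − Z_0)/(Z_L + Z_0) = (-100 − j450)/(500 − j450)
|Γ| = 461/673 = 0.685

Γ ≈ 0.685 ∠ -60.5°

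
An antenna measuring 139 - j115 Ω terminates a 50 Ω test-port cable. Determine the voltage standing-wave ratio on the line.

Γ = (Z_L − Z_0)/(Z_L + Z_0) = (89 − j115)/(189 − j115)
|Γ| = 145/221 = 0.657
VSWR = (1 + |Γ|)/(1 − |Γ|) = 1.66/0.343

VSWR ≈ 4.84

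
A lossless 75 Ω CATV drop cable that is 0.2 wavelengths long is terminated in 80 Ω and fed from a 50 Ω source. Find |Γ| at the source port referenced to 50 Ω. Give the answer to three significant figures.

βl = 2π × 0.2 = 72°
tan(βl) = 3.08
Z_in = Z_0·(Z_L + jZ_0·tanβl)/(Z_0 + jZ_L·tanβl) = 71.1 − j2.7 Ω
Γ_s = (Z_in − Z_s)/(Z_in + Z_s) = (21.1 − j2.7)/(121 − j2.7), |Γ_s| = 0.176

|Γ| ≈ 0.176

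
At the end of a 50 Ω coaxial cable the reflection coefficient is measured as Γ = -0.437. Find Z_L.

Z_L = Z_0·(1 + Γ)/(1 − Γ) = 50·(0.563)/(1.44)

Z_L ≈ 19.6 Ω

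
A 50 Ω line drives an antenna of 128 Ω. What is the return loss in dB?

RL ≈ 7.17 dB

Γ = (128 − 50)/(128 + 50) = 0.438
RL = −20·log₁₀|Γ| = −20·log₁₀(0.438)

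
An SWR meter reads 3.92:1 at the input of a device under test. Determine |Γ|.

|Γ| ≈ 0.593

|Γ| = (S − 1)/(S + 1) = (3.92 − 1)/(3.92 + 1) = 2.92/4.92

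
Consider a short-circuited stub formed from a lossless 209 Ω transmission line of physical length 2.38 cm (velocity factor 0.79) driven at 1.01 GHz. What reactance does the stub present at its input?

X_in ≈ 155 Ω (inductive)

λ = v/f = 0.79·c / 1.01 GHz = 0.235 m
βl = 2π·l/λ = 2π × 0.101 = 36.5°
tan(βl) = 0.74
For a short-circuited stub, Z_in = jZ_0·tan(βl)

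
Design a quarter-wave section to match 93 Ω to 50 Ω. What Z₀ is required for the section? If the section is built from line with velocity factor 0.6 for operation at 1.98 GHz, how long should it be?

Z_qwt = √(Z_0·R_L) = √(50 × 93) = √4650
λ = 0.6·c/f = 0.0909 m, so l = λ/4 = 0.0227 m

Z_qwt ≈ 68.2 Ω; length ≈ 2.27 cm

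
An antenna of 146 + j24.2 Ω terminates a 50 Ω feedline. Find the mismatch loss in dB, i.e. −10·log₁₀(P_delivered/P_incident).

Γ = (96 + j24.2)/(196 + j24.2), |Γ| = 0.501
|Γ|² = 0.251, so P_del/P_inc = 1 − |Γ|² = 0.749
ML = −10·log₁₀(1 − |Γ|²)

mismatch loss ≈ 1.26 dB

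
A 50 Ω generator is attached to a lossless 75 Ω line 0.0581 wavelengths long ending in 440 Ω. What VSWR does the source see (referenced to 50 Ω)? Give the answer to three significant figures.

βl = 2π × 0.0581 = 20.9°
tan(βl) = 0.382
Z_in = Z_0·(Z_L + jZ_0·tanβl)/(Z_0 + jZ_L·tanβl) = 83.7 − j159 Ω
Γ_s = (Z_in − Z_s)/(Z_in + Z_s) = (33.7 − j159)/(134 − j159), |Γ_s| = 0.782
VSWR = (1 + |Γ_s|)/(1 − |Γ_s|)

VSWR ≈ 8.19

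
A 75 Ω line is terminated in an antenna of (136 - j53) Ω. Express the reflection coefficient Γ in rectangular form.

Γ ≈ 0.331 − j0.168

Γ = (Z_L − Z_0)/(Z_L + Z_0) = (61 − j53)/(211 − j53)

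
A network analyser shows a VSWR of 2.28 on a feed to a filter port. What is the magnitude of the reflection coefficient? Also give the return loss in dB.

|Γ| = (S − 1)/(S + 1) = (2.28 − 1)/(2.28 + 1) = 1.28/3.28
RL = −20·log₁₀|Γ| = −20·log₁₀(0.39)

|Γ| ≈ 0.39; return loss ≈ 8.17 dB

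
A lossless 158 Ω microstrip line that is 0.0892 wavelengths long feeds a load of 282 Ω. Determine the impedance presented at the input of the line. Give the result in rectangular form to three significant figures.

βl = 2π × 0.0892 = 32.1°
tan(βl) = tan(32.1°) = 0.628
Z_in = Z_0·(Z_L + jZ_0·tanβl)/(Z_0 + jZ_L·tanβl)
     = 158·(282 + j99.2)/(158 + j177)

Z_in ≈ 174 − j96.1 Ω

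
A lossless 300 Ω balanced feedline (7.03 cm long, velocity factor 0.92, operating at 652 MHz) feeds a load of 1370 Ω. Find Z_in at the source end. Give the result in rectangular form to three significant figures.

Z_in ≈ 86.6 − j164 Ω

λ = v/f = 0.92·c / 652 MHz = 0.423 m
βl = 2π·l/λ = 2π × 0.166 = 59.8°
tan(βl) = tan(59.8°) = 1.72
Z_in = Z_0·(Z_L + jZ_0·tanβl)/(Z_0 + jZ_L·tanβl)
     = 300·(1370 + j515)/(300 + j2350)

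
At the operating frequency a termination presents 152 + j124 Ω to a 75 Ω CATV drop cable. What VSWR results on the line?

Γ = (Z_L − Z_0)/(Z_L + Z_0) = (77 + j124)/(227 + j124)
|Γ| = 146/259 = 0.564
VSWR = (1 + |Γ|)/(1 − |Γ|) = 1.56/0.436

VSWR ≈ 3.59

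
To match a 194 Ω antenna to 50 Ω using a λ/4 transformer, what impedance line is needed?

Z_qwt ≈ 98.5 Ω

Z_qwt = √(Z_0·R_L) = √(50 × 194) = √9700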